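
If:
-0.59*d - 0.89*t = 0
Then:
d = -1.50847457627119*t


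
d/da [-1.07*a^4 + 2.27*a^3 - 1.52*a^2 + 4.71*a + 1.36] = -4.28*a^3 + 6.81*a^2 - 3.04*a + 4.71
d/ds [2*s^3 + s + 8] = 6*s^2 + 1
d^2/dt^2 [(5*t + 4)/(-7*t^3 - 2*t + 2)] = 2*(-(5*t + 4)*(21*t^2 + 2)^2 + (105*t^2 + 21*t*(5*t + 4) + 10)*(7*t^3 + 2*t - 2))/(7*t^3 + 2*t - 2)^3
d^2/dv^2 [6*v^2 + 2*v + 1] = 12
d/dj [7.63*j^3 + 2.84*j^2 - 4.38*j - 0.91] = 22.89*j^2 + 5.68*j - 4.38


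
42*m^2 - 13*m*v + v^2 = (-7*m + v)*(-6*m + v)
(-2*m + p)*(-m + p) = 2*m^2 - 3*m*p + p^2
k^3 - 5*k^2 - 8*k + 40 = (k - 5)*(k - 2*sqrt(2))*(k + 2*sqrt(2))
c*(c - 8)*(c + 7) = c^3 - c^2 - 56*c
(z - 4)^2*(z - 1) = z^3 - 9*z^2 + 24*z - 16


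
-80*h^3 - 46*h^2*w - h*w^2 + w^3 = (-8*h + w)*(2*h + w)*(5*h + w)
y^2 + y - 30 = (y - 5)*(y + 6)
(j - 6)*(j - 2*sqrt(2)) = j^2 - 6*j - 2*sqrt(2)*j + 12*sqrt(2)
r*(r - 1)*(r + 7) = r^3 + 6*r^2 - 7*r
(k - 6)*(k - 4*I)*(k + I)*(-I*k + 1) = -I*k^4 - 2*k^3 + 6*I*k^3 + 12*k^2 - 7*I*k^2 + 4*k + 42*I*k - 24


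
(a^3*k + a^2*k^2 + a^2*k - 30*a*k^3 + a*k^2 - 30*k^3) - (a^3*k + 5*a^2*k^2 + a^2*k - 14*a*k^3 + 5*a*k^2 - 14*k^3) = -4*a^2*k^2 - 16*a*k^3 - 4*a*k^2 - 16*k^3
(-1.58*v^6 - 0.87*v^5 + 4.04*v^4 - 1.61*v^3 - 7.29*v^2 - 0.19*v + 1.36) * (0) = 0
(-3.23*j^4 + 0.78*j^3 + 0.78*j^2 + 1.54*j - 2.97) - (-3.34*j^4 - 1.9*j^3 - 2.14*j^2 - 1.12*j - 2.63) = 0.11*j^4 + 2.68*j^3 + 2.92*j^2 + 2.66*j - 0.34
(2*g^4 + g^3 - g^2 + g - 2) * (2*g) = 4*g^5 + 2*g^4 - 2*g^3 + 2*g^2 - 4*g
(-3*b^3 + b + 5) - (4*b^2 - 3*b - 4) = -3*b^3 - 4*b^2 + 4*b + 9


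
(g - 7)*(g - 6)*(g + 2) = g^3 - 11*g^2 + 16*g + 84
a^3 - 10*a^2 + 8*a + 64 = (a - 8)*(a - 4)*(a + 2)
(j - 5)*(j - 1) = j^2 - 6*j + 5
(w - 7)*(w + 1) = w^2 - 6*w - 7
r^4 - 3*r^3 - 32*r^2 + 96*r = r*(r - 3)*(r - 4*sqrt(2))*(r + 4*sqrt(2))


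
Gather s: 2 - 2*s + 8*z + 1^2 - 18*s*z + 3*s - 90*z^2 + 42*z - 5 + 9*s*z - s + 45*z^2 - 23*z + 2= -9*s*z - 45*z^2 + 27*z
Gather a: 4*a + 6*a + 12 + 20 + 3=10*a + 35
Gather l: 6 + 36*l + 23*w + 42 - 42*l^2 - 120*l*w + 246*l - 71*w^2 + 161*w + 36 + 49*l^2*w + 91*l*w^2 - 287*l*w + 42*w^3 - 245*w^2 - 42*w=l^2*(49*w - 42) + l*(91*w^2 - 407*w + 282) + 42*w^3 - 316*w^2 + 142*w + 84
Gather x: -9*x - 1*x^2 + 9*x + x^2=0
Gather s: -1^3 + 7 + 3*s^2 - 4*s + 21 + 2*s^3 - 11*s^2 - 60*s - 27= 2*s^3 - 8*s^2 - 64*s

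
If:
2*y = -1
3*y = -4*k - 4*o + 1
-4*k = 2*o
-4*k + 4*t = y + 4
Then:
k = -5/8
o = 5/4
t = 1/4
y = -1/2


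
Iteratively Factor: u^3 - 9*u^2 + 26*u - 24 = (u - 2)*(u^2 - 7*u + 12) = (u - 4)*(u - 2)*(u - 3)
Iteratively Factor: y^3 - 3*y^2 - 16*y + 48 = (y - 4)*(y^2 + y - 12) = (y - 4)*(y + 4)*(y - 3)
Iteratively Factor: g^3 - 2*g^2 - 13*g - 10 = (g + 1)*(g^2 - 3*g - 10) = (g - 5)*(g + 1)*(g + 2)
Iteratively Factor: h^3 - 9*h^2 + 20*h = (h - 4)*(h^2 - 5*h) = h*(h - 4)*(h - 5)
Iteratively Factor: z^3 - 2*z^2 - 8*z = (z - 4)*(z^2 + 2*z) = (z - 4)*(z + 2)*(z)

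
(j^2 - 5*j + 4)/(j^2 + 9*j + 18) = (j^2 - 5*j + 4)/(j^2 + 9*j + 18)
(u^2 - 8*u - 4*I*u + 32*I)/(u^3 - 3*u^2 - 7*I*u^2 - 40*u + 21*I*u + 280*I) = (u - 4*I)/(u^2 + u*(5 - 7*I) - 35*I)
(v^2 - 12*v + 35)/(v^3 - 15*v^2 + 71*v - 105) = 1/(v - 3)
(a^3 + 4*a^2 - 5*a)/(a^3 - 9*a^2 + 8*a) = (a + 5)/(a - 8)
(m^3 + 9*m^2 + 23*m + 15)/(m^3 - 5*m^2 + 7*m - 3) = (m^3 + 9*m^2 + 23*m + 15)/(m^3 - 5*m^2 + 7*m - 3)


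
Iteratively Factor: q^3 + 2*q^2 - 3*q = (q)*(q^2 + 2*q - 3) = q*(q - 1)*(q + 3)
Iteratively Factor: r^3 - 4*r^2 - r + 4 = (r + 1)*(r^2 - 5*r + 4) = (r - 4)*(r + 1)*(r - 1)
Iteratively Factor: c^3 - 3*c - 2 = (c + 1)*(c^2 - c - 2) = (c + 1)^2*(c - 2)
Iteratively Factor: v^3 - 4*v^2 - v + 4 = (v - 4)*(v^2 - 1) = (v - 4)*(v - 1)*(v + 1)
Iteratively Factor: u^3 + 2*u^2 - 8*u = (u - 2)*(u^2 + 4*u) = (u - 2)*(u + 4)*(u)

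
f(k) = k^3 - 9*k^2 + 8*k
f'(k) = 3*k^2 - 18*k + 8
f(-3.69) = -202.31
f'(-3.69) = 115.27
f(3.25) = -34.73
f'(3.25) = -18.81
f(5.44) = -61.83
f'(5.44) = -1.14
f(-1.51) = -36.04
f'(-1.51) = 42.02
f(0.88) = 0.75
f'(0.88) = -5.52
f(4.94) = -59.56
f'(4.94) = -7.71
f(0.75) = 1.36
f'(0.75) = -3.81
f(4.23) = -51.51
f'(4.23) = -14.46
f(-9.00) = -1530.00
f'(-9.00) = 413.00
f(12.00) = 528.00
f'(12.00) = 224.00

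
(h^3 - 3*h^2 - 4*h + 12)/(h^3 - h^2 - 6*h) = (h - 2)/h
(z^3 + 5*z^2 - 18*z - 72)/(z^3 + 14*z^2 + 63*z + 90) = (z - 4)/(z + 5)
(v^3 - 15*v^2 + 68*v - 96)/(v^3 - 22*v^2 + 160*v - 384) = (v^2 - 7*v + 12)/(v^2 - 14*v + 48)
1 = 1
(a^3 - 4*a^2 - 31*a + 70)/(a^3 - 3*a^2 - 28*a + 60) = (a - 7)/(a - 6)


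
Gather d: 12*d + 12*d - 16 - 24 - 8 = 24*d - 48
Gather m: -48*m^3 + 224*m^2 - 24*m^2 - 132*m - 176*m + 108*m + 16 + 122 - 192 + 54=-48*m^3 + 200*m^2 - 200*m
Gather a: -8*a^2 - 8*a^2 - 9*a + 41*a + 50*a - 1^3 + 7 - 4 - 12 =-16*a^2 + 82*a - 10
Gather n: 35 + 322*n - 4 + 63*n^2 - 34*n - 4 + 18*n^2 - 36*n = 81*n^2 + 252*n + 27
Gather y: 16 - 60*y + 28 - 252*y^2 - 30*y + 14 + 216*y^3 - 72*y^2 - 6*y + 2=216*y^3 - 324*y^2 - 96*y + 60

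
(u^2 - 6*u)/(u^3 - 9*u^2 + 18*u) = 1/(u - 3)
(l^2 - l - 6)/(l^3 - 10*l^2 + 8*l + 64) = (l - 3)/(l^2 - 12*l + 32)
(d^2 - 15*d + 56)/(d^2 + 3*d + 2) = (d^2 - 15*d + 56)/(d^2 + 3*d + 2)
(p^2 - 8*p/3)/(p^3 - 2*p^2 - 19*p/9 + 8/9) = 3*p/(3*p^2 + 2*p - 1)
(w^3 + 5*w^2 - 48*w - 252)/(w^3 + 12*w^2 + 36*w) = (w - 7)/w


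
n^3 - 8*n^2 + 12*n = n*(n - 6)*(n - 2)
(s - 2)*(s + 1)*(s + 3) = s^3 + 2*s^2 - 5*s - 6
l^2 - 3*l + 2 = (l - 2)*(l - 1)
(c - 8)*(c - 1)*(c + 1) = c^3 - 8*c^2 - c + 8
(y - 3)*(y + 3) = y^2 - 9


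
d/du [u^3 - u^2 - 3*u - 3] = 3*u^2 - 2*u - 3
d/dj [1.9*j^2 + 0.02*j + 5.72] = 3.8*j + 0.02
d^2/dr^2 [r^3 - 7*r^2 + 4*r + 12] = 6*r - 14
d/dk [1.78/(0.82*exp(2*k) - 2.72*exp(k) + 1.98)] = (4.8416 - 2.9192*exp(k))*exp(k)/(0.82*exp(2*k) - 2.72*exp(k) + 1.98)^2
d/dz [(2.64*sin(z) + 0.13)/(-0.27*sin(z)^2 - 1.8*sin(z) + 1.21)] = (0.7128*sin(z)^2 + 0.0701999999999998*sin(z) + 3.4284)*cos(z)/(0.0729*sin(z)^4 + 0.972*sin(z)^3 + 2.5866*sin(z)^2 - 4.356*sin(z) + 1.4641)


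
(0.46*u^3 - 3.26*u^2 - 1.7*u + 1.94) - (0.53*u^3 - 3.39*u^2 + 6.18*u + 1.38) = -0.07*u^3 + 0.13*u^2 - 7.88*u + 0.56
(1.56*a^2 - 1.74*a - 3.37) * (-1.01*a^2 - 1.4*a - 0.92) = -1.5756*a^4 - 0.4266*a^3 + 4.4045*a^2 + 6.3188*a + 3.1004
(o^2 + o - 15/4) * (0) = 0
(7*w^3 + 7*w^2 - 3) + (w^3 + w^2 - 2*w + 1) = 8*w^3 + 8*w^2 - 2*w - 2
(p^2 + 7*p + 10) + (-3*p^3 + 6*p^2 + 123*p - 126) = -3*p^3 + 7*p^2 + 130*p - 116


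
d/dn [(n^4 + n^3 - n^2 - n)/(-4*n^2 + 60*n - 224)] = (-n^5 + 22*n^4 - 97*n^3 - 92*n^2 + 56*n + 28)/(2*(n^4 - 30*n^3 + 337*n^2 - 1680*n + 3136))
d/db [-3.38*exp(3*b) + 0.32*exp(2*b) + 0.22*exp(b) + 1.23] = (-10.14*exp(2*b) + 0.64*exp(b) + 0.22)*exp(b)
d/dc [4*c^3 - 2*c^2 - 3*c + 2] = 12*c^2 - 4*c - 3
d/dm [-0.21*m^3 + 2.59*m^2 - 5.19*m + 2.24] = -0.63*m^2 + 5.18*m - 5.19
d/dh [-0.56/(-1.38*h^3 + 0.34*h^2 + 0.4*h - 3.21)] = (-2.3184*h^2 + 0.3808*h + 0.224)/(1.38*h^3 - 0.34*h^2 - 0.4*h + 3.21)^2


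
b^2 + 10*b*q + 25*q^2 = (b + 5*q)^2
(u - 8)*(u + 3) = u^2 - 5*u - 24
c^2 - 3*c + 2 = (c - 2)*(c - 1)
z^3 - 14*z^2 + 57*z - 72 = (z - 8)*(z - 3)^2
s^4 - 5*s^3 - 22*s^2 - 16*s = s*(s - 8)*(s + 1)*(s + 2)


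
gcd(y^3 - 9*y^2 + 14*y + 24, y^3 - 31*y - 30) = y^2 - 5*y - 6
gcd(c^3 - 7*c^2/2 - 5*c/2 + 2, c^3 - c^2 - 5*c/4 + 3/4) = c^2 + c/2 - 1/2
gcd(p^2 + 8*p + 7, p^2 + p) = p + 1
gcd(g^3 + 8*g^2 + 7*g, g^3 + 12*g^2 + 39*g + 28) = g^2 + 8*g + 7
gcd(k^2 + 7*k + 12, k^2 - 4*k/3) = 1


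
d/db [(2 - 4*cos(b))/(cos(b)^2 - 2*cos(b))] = 4*(-sin(b) - sin(b)/cos(b)^2 + tan(b))/(cos(b) - 2)^2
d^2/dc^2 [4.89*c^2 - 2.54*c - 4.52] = 9.78000000000000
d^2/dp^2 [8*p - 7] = 0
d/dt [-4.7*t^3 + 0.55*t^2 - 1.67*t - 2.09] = -14.1*t^2 + 1.1*t - 1.67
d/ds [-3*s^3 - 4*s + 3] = -9*s^2 - 4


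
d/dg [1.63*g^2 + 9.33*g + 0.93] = 3.26*g + 9.33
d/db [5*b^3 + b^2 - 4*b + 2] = 15*b^2 + 2*b - 4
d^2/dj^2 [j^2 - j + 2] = 2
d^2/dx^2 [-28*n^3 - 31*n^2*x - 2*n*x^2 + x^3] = -4*n + 6*x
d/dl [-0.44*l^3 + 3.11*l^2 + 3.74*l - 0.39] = -1.32*l^2 + 6.22*l + 3.74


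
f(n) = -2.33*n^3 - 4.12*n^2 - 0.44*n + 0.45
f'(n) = -6.99*n^2 - 8.24*n - 0.44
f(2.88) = -90.65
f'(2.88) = -82.15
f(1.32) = -12.67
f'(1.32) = -23.50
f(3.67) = -171.83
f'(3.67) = -124.83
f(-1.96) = 3.03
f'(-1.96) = -11.14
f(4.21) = -248.29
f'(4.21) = -159.02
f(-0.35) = 0.20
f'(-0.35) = 1.59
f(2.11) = -40.71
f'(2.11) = -48.95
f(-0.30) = 0.27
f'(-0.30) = 1.40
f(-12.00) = 3438.69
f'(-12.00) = -908.12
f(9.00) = -2035.80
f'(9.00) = -640.79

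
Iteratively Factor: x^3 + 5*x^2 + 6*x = (x + 2)*(x^2 + 3*x) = x*(x + 2)*(x + 3)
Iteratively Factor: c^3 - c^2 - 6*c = (c + 2)*(c^2 - 3*c) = (c - 3)*(c + 2)*(c)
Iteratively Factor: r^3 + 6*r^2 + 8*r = (r + 2)*(r^2 + 4*r) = (r + 2)*(r + 4)*(r)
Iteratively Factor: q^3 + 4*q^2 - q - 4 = (q + 4)*(q^2 - 1) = (q - 1)*(q + 4)*(q + 1)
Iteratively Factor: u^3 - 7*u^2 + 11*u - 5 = (u - 1)*(u^2 - 6*u + 5) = (u - 1)^2*(u - 5)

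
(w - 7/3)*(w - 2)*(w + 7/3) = w^3 - 2*w^2 - 49*w/9 + 98/9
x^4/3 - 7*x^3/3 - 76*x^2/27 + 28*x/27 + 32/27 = (x/3 + 1/3)*(x - 8)*(x - 2/3)*(x + 2/3)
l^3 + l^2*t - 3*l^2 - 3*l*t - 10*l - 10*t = (l - 5)*(l + 2)*(l + t)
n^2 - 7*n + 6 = (n - 6)*(n - 1)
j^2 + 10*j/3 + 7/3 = (j + 1)*(j + 7/3)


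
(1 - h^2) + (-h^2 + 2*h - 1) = -2*h^2 + 2*h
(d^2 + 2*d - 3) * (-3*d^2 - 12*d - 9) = -3*d^4 - 18*d^3 - 24*d^2 + 18*d + 27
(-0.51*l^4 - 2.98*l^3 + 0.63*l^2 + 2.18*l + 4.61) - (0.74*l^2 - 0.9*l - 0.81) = -0.51*l^4 - 2.98*l^3 - 0.11*l^2 + 3.08*l + 5.42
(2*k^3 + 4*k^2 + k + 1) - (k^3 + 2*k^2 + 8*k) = k^3 + 2*k^2 - 7*k + 1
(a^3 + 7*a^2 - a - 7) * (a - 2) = a^4 + 5*a^3 - 15*a^2 - 5*a + 14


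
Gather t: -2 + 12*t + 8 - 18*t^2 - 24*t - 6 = -18*t^2 - 12*t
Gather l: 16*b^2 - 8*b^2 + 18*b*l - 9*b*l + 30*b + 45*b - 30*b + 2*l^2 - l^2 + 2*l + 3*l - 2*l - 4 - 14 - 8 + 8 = 8*b^2 + 45*b + l^2 + l*(9*b + 3) - 18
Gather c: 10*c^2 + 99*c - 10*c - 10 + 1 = 10*c^2 + 89*c - 9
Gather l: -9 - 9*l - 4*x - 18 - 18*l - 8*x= -27*l - 12*x - 27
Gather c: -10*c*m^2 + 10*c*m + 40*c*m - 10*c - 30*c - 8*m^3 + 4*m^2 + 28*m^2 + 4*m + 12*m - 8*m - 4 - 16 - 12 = c*(-10*m^2 + 50*m - 40) - 8*m^3 + 32*m^2 + 8*m - 32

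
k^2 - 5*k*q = k*(k - 5*q)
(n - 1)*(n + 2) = n^2 + n - 2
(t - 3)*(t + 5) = t^2 + 2*t - 15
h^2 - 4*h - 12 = (h - 6)*(h + 2)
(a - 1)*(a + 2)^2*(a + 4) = a^4 + 7*a^3 + 12*a^2 - 4*a - 16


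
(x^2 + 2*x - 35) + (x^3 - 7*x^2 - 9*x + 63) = x^3 - 6*x^2 - 7*x + 28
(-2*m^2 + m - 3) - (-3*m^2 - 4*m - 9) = m^2 + 5*m + 6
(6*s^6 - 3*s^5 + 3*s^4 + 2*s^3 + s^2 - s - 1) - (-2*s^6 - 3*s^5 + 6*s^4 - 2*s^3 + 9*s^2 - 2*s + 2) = 8*s^6 - 3*s^4 + 4*s^3 - 8*s^2 + s - 3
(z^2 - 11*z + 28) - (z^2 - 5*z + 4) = 24 - 6*z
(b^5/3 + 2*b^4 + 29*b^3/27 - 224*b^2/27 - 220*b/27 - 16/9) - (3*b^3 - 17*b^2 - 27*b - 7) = b^5/3 + 2*b^4 - 52*b^3/27 + 235*b^2/27 + 509*b/27 + 47/9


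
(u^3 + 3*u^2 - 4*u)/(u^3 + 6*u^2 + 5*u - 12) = u/(u + 3)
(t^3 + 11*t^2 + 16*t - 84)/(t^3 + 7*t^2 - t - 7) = (t^2 + 4*t - 12)/(t^2 - 1)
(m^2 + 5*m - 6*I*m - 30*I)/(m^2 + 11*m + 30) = (m - 6*I)/(m + 6)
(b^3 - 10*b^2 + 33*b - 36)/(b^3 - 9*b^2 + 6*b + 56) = (b^2 - 6*b + 9)/(b^2 - 5*b - 14)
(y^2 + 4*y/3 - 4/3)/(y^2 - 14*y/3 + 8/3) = (y + 2)/(y - 4)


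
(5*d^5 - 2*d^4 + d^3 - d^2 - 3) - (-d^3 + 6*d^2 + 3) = 5*d^5 - 2*d^4 + 2*d^3 - 7*d^2 - 6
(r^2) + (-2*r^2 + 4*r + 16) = -r^2 + 4*r + 16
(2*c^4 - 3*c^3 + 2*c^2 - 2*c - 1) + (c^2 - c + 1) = 2*c^4 - 3*c^3 + 3*c^2 - 3*c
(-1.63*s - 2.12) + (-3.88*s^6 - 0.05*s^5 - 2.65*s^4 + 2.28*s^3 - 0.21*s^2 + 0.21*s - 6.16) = -3.88*s^6 - 0.05*s^5 - 2.65*s^4 + 2.28*s^3 - 0.21*s^2 - 1.42*s - 8.28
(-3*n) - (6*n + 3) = -9*n - 3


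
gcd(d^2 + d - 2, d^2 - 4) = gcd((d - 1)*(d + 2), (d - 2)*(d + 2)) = d + 2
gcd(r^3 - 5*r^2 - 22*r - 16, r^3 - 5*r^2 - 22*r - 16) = r^3 - 5*r^2 - 22*r - 16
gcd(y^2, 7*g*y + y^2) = y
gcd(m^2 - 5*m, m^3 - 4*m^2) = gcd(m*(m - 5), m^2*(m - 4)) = m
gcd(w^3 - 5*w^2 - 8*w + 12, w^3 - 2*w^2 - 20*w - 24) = w^2 - 4*w - 12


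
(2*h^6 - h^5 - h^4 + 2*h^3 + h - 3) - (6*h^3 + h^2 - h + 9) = 2*h^6 - h^5 - h^4 - 4*h^3 - h^2 + 2*h - 12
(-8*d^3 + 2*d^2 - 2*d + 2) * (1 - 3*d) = 24*d^4 - 14*d^3 + 8*d^2 - 8*d + 2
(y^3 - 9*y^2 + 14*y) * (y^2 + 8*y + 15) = y^5 - y^4 - 43*y^3 - 23*y^2 + 210*y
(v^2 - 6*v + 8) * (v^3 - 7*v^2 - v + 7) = v^5 - 13*v^4 + 49*v^3 - 43*v^2 - 50*v + 56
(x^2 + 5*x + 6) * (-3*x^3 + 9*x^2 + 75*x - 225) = -3*x^5 - 6*x^4 + 102*x^3 + 204*x^2 - 675*x - 1350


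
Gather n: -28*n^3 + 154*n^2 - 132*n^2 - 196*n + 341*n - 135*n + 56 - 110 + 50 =-28*n^3 + 22*n^2 + 10*n - 4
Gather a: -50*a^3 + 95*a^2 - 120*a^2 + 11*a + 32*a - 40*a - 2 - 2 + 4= -50*a^3 - 25*a^2 + 3*a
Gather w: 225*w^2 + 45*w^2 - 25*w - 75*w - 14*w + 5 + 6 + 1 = 270*w^2 - 114*w + 12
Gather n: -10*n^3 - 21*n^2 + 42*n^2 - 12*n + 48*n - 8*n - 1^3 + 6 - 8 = -10*n^3 + 21*n^2 + 28*n - 3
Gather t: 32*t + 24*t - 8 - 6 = 56*t - 14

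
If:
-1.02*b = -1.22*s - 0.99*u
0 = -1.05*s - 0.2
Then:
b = 0.970588235294118*u - 0.227824463118581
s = -0.19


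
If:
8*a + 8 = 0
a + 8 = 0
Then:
No Solution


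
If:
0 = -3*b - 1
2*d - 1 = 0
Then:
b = -1/3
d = 1/2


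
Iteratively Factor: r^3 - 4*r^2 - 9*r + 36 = (r - 4)*(r^2 - 9) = (r - 4)*(r + 3)*(r - 3)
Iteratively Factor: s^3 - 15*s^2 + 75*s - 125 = (s - 5)*(s^2 - 10*s + 25) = (s - 5)^2*(s - 5)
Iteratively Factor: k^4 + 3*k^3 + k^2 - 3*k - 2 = (k + 2)*(k^3 + k^2 - k - 1) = (k + 1)*(k + 2)*(k^2 - 1) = (k - 1)*(k + 1)*(k + 2)*(k + 1)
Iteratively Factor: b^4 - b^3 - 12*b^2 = (b)*(b^3 - b^2 - 12*b) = b^2*(b^2 - b - 12) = b^2*(b + 3)*(b - 4)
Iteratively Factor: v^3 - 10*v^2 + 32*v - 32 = (v - 4)*(v^2 - 6*v + 8) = (v - 4)^2*(v - 2)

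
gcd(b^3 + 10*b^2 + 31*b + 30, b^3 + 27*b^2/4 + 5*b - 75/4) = b^2 + 8*b + 15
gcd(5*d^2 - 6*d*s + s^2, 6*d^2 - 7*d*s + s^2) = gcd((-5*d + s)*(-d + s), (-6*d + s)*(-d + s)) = -d + s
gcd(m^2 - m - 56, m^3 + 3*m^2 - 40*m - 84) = m + 7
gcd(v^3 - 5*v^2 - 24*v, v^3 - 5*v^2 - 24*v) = v^3 - 5*v^2 - 24*v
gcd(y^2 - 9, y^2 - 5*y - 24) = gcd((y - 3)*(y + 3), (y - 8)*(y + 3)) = y + 3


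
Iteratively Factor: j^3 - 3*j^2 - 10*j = (j - 5)*(j^2 + 2*j) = (j - 5)*(j + 2)*(j)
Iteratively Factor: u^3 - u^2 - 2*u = (u - 2)*(u^2 + u) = (u - 2)*(u + 1)*(u)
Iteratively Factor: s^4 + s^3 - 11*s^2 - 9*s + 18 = (s + 2)*(s^3 - s^2 - 9*s + 9) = (s + 2)*(s + 3)*(s^2 - 4*s + 3) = (s - 1)*(s + 2)*(s + 3)*(s - 3)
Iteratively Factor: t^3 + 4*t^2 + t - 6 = (t + 2)*(t^2 + 2*t - 3) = (t - 1)*(t + 2)*(t + 3)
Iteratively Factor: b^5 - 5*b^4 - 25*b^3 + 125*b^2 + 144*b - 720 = (b - 3)*(b^4 - 2*b^3 - 31*b^2 + 32*b + 240) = (b - 4)*(b - 3)*(b^3 + 2*b^2 - 23*b - 60) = (b - 4)*(b - 3)*(b + 3)*(b^2 - b - 20) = (b - 4)*(b - 3)*(b + 3)*(b + 4)*(b - 5)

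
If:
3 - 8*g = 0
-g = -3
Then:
No Solution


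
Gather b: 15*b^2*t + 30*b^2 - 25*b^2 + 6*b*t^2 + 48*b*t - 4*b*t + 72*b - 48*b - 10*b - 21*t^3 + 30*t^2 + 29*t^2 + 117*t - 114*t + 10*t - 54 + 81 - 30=b^2*(15*t + 5) + b*(6*t^2 + 44*t + 14) - 21*t^3 + 59*t^2 + 13*t - 3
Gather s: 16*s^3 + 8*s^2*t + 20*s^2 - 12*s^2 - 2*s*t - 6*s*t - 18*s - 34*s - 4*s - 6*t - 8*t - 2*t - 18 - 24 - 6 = 16*s^3 + s^2*(8*t + 8) + s*(-8*t - 56) - 16*t - 48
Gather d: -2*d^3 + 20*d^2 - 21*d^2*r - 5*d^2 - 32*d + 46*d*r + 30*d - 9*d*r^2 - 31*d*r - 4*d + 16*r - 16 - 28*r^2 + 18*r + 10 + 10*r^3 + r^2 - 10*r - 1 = -2*d^3 + d^2*(15 - 21*r) + d*(-9*r^2 + 15*r - 6) + 10*r^3 - 27*r^2 + 24*r - 7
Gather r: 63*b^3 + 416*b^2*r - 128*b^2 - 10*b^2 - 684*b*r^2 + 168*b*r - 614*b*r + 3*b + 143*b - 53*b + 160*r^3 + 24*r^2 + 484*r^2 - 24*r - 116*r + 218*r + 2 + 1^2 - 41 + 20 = 63*b^3 - 138*b^2 + 93*b + 160*r^3 + r^2*(508 - 684*b) + r*(416*b^2 - 446*b + 78) - 18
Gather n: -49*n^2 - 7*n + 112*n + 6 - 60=-49*n^2 + 105*n - 54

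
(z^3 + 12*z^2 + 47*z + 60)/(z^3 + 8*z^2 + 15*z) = (z + 4)/z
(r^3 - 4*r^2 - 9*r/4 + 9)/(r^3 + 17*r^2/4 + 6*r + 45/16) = 4*(2*r^2 - 11*r + 12)/(8*r^2 + 22*r + 15)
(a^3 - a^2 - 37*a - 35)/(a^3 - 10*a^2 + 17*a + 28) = (a + 5)/(a - 4)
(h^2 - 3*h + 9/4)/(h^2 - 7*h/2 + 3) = (h - 3/2)/(h - 2)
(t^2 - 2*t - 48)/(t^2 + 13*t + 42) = (t - 8)/(t + 7)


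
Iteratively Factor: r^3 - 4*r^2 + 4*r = (r - 2)*(r^2 - 2*r) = r*(r - 2)*(r - 2)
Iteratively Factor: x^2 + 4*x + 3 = (x + 1)*(x + 3)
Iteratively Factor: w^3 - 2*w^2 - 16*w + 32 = (w + 4)*(w^2 - 6*w + 8) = (w - 4)*(w + 4)*(w - 2)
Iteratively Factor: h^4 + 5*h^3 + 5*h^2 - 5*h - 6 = (h + 2)*(h^3 + 3*h^2 - h - 3) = (h + 1)*(h + 2)*(h^2 + 2*h - 3) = (h - 1)*(h + 1)*(h + 2)*(h + 3)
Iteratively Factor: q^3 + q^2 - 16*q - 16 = (q + 4)*(q^2 - 3*q - 4) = (q - 4)*(q + 4)*(q + 1)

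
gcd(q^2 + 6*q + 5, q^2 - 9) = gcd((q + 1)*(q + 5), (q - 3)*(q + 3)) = 1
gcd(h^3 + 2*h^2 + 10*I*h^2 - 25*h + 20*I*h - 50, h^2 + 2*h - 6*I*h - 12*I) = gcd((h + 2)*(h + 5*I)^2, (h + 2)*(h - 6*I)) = h + 2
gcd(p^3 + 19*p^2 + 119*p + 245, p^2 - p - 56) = p + 7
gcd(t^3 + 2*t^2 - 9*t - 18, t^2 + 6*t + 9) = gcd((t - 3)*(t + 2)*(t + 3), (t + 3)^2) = t + 3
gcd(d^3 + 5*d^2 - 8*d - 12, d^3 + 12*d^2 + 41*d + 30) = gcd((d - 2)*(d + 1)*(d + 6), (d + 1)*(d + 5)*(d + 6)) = d^2 + 7*d + 6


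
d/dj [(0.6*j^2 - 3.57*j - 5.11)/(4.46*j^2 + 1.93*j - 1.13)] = (17.0802*j^2 + 44.2252*j + 13.8964)/(19.8916*j^4 + 17.2156*j^3 - 6.3547*j^2 - 4.3618*j + 1.2769)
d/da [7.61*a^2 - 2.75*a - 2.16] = 15.22*a - 2.75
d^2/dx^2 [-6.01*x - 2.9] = 0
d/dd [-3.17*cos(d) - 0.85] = 3.17*sin(d)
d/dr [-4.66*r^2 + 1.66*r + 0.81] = 1.66 - 9.32*r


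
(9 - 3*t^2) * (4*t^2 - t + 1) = -12*t^4 + 3*t^3 + 33*t^2 - 9*t + 9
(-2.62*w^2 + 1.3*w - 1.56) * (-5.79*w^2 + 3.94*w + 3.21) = 15.1698*w^4 - 17.8498*w^3 + 5.7442*w^2 - 1.9734*w - 5.0076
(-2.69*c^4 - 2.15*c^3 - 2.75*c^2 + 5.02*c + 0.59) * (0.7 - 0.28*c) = 0.7532*c^5 - 1.281*c^4 - 0.735*c^3 - 3.3306*c^2 + 3.3488*c + 0.413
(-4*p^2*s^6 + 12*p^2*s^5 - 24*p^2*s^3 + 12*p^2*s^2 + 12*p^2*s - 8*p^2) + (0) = -4*p^2*s^6 + 12*p^2*s^5 - 24*p^2*s^3 + 12*p^2*s^2 + 12*p^2*s - 8*p^2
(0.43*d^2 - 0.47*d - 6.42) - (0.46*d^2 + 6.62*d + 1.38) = -0.03*d^2 - 7.09*d - 7.8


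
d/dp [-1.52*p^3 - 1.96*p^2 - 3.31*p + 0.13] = -4.56*p^2 - 3.92*p - 3.31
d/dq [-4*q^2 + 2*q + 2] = 2 - 8*q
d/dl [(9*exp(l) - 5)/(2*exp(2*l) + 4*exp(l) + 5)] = (-18*exp(2*l) + 20*exp(l) + 65)*exp(l)/(4*exp(4*l) + 16*exp(3*l) + 36*exp(2*l) + 40*exp(l) + 25)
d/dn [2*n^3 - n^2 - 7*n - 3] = 6*n^2 - 2*n - 7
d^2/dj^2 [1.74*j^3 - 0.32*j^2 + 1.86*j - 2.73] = 10.44*j - 0.64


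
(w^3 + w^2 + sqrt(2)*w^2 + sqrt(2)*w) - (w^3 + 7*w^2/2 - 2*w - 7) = -5*w^2/2 + sqrt(2)*w^2 + sqrt(2)*w + 2*w + 7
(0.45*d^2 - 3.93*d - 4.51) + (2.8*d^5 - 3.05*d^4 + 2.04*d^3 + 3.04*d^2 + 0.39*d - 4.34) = 2.8*d^5 - 3.05*d^4 + 2.04*d^3 + 3.49*d^2 - 3.54*d - 8.85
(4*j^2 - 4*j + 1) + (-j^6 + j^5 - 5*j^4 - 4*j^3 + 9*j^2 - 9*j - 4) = -j^6 + j^5 - 5*j^4 - 4*j^3 + 13*j^2 - 13*j - 3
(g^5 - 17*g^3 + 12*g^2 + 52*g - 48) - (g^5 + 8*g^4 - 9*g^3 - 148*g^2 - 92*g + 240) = -8*g^4 - 8*g^3 + 160*g^2 + 144*g - 288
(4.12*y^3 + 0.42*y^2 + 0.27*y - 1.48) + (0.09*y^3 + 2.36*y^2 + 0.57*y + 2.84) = 4.21*y^3 + 2.78*y^2 + 0.84*y + 1.36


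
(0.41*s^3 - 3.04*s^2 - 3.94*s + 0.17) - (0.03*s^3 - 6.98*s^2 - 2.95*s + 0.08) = 0.38*s^3 + 3.94*s^2 - 0.99*s + 0.09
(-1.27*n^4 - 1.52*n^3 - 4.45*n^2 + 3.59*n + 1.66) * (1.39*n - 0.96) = -1.7653*n^5 - 0.8936*n^4 - 4.7263*n^3 + 9.2621*n^2 - 1.139*n - 1.5936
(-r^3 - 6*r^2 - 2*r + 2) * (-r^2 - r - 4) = r^5 + 7*r^4 + 12*r^3 + 24*r^2 + 6*r - 8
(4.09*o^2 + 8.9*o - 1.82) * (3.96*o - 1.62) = 16.1964*o^3 + 28.6182*o^2 - 21.6252*o + 2.9484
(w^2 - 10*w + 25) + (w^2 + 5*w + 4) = 2*w^2 - 5*w + 29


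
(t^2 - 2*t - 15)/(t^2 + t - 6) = (t - 5)/(t - 2)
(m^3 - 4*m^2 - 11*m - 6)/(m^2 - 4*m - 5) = (m^2 - 5*m - 6)/(m - 5)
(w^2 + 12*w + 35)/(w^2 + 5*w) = (w + 7)/w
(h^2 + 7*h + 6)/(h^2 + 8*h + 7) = (h + 6)/(h + 7)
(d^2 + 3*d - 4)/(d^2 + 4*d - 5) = (d + 4)/(d + 5)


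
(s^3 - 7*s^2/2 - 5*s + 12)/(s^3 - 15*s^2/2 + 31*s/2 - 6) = (2*s^2 + s - 6)/(2*s^2 - 7*s + 3)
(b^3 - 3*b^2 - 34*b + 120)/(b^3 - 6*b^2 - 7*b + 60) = (b + 6)/(b + 3)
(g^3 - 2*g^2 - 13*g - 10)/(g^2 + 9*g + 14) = (g^2 - 4*g - 5)/(g + 7)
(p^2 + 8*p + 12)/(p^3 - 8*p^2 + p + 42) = (p + 6)/(p^2 - 10*p + 21)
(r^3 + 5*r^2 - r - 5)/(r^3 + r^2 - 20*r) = (r^2 - 1)/(r*(r - 4))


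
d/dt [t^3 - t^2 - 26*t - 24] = 3*t^2 - 2*t - 26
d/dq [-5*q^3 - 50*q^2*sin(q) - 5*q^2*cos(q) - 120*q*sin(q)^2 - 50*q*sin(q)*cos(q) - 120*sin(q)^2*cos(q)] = 5*q^2*sin(q) - 50*q^2*cos(q) - 15*q^2 - 100*q*sin(q) - 120*q*sin(2*q) - 10*q*cos(q) - 50*q*cos(2*q) + 30*sin(q) - 25*sin(2*q) - 90*sin(3*q) + 60*cos(2*q) - 60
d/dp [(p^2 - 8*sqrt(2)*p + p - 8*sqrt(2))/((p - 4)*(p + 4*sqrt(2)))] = (-5*p^2 + 12*sqrt(2)*p^2 - 16*sqrt(2)*p - 48*sqrt(2) + 320)/(p^4 - 8*p^3 + 8*sqrt(2)*p^3 - 64*sqrt(2)*p^2 + 48*p^2 - 256*p + 128*sqrt(2)*p + 512)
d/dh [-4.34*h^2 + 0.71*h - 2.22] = 0.71 - 8.68*h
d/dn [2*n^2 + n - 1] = 4*n + 1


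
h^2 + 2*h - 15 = (h - 3)*(h + 5)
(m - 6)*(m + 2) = m^2 - 4*m - 12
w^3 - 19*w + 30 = (w - 3)*(w - 2)*(w + 5)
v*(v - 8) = v^2 - 8*v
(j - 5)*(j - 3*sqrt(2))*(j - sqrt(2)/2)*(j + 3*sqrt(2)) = j^4 - 5*j^3 - sqrt(2)*j^3/2 - 18*j^2 + 5*sqrt(2)*j^2/2 + 9*sqrt(2)*j + 90*j - 45*sqrt(2)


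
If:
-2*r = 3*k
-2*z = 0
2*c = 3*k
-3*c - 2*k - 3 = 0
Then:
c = -9/13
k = -6/13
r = 9/13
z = 0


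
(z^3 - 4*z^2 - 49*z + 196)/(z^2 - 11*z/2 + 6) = 2*(z^2 - 49)/(2*z - 3)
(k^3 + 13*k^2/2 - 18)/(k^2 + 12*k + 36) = (k^2 + k/2 - 3)/(k + 6)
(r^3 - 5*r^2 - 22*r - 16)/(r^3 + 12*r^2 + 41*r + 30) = (r^2 - 6*r - 16)/(r^2 + 11*r + 30)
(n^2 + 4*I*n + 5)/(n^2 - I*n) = (n + 5*I)/n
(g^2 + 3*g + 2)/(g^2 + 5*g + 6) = (g + 1)/(g + 3)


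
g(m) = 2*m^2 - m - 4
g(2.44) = 5.47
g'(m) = 4*m - 1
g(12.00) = 272.00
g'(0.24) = -0.04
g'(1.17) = 3.68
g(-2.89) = 15.59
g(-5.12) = 53.55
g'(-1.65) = -7.60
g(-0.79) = -1.96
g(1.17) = -2.43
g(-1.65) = 3.10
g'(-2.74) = -11.96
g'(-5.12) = -21.48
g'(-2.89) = -12.56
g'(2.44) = 8.76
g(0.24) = -4.12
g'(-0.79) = -4.16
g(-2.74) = 13.76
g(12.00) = 272.00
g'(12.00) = 47.00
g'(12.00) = 47.00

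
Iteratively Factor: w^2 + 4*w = (w)*(w + 4)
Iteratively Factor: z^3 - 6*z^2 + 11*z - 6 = (z - 1)*(z^2 - 5*z + 6) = (z - 2)*(z - 1)*(z - 3)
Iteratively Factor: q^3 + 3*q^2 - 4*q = (q - 1)*(q^2 + 4*q) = (q - 1)*(q + 4)*(q)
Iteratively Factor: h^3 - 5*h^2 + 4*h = (h - 4)*(h^2 - h) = (h - 4)*(h - 1)*(h)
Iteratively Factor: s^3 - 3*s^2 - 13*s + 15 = (s + 3)*(s^2 - 6*s + 5) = (s - 5)*(s + 3)*(s - 1)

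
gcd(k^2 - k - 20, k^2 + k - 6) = 1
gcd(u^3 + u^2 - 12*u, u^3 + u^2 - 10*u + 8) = u + 4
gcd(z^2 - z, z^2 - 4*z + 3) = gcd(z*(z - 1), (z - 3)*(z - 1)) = z - 1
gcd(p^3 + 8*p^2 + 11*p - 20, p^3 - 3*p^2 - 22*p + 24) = p^2 + 3*p - 4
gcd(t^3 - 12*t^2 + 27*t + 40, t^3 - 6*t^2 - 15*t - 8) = t^2 - 7*t - 8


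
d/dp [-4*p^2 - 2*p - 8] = -8*p - 2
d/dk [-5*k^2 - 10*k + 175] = -10*k - 10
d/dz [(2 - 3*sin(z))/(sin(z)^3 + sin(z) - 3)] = (6*sin(z)^3 - 6*sin(z)^2 + 7)*cos(z)/(sin(z)^3 + sin(z) - 3)^2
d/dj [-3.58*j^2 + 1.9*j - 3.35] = 1.9 - 7.16*j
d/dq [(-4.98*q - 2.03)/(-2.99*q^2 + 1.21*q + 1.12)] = (14.8902*q^2 - 6.0258*q - (4.98*q + 2.03)*(5.98*q - 1.21) - 5.5776)/(-2.99*q^2 + 1.21*q + 1.12)^2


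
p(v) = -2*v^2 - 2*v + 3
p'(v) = -4*v - 2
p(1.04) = -1.24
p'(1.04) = -6.16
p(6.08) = -83.09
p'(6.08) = -26.32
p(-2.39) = -3.64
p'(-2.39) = 7.56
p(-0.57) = 3.49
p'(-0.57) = 0.28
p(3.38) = -26.61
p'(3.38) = -15.52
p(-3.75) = -17.62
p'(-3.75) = 13.00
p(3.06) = -21.85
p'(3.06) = -14.24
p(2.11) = -10.12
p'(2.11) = -10.44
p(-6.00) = -57.00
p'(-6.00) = 22.00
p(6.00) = -81.00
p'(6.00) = -26.00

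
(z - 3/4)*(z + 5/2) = z^2 + 7*z/4 - 15/8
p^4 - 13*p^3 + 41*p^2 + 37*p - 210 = (p - 7)*(p - 5)*(p - 3)*(p + 2)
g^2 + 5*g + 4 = (g + 1)*(g + 4)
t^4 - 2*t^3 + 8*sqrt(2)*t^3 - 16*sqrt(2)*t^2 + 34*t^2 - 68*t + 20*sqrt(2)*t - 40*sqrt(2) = (t - 2)*(t + sqrt(2))*(t + 2*sqrt(2))*(t + 5*sqrt(2))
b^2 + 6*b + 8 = (b + 2)*(b + 4)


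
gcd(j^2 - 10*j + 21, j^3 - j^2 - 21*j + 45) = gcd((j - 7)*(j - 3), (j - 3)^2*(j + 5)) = j - 3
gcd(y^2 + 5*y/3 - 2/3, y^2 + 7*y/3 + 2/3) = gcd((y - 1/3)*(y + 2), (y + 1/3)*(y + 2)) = y + 2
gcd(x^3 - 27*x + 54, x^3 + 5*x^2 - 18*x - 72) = x + 6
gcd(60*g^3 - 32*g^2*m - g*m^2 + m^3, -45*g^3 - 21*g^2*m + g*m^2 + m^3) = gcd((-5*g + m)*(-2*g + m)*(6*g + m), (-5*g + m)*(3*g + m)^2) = 5*g - m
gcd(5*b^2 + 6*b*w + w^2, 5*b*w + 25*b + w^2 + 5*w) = 5*b + w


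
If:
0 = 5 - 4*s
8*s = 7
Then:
No Solution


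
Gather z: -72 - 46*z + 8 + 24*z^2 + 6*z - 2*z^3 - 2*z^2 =-2*z^3 + 22*z^2 - 40*z - 64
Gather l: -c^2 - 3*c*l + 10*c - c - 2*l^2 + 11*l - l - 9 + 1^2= -c^2 + 9*c - 2*l^2 + l*(10 - 3*c) - 8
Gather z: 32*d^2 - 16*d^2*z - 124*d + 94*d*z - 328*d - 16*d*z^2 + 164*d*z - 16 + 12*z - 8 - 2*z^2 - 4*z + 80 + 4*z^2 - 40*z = 32*d^2 - 452*d + z^2*(2 - 16*d) + z*(-16*d^2 + 258*d - 32) + 56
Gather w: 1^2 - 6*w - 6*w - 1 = -12*w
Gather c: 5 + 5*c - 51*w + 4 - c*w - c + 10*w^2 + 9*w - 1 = c*(4 - w) + 10*w^2 - 42*w + 8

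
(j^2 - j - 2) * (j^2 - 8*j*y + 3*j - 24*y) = j^4 - 8*j^3*y + 2*j^3 - 16*j^2*y - 5*j^2 + 40*j*y - 6*j + 48*y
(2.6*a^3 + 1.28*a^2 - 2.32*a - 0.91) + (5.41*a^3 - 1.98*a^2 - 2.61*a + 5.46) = 8.01*a^3 - 0.7*a^2 - 4.93*a + 4.55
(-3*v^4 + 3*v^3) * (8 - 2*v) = 6*v^5 - 30*v^4 + 24*v^3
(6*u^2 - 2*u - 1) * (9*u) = 54*u^3 - 18*u^2 - 9*u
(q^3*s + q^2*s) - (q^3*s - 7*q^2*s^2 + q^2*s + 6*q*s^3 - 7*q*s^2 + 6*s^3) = 7*q^2*s^2 - 6*q*s^3 + 7*q*s^2 - 6*s^3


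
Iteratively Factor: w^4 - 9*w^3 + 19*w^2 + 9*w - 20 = (w - 5)*(w^3 - 4*w^2 - w + 4) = (w - 5)*(w + 1)*(w^2 - 5*w + 4) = (w - 5)*(w - 4)*(w + 1)*(w - 1)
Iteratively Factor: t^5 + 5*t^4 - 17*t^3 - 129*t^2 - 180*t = (t + 3)*(t^4 + 2*t^3 - 23*t^2 - 60*t) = t*(t + 3)*(t^3 + 2*t^2 - 23*t - 60) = t*(t + 3)^2*(t^2 - t - 20) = t*(t + 3)^2*(t + 4)*(t - 5)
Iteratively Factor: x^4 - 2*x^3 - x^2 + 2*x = (x + 1)*(x^3 - 3*x^2 + 2*x) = (x - 2)*(x + 1)*(x^2 - x) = x*(x - 2)*(x + 1)*(x - 1)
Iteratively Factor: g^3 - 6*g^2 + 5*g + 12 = (g - 3)*(g^2 - 3*g - 4) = (g - 4)*(g - 3)*(g + 1)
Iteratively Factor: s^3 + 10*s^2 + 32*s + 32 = (s + 4)*(s^2 + 6*s + 8) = (s + 4)^2*(s + 2)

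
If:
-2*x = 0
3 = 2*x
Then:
No Solution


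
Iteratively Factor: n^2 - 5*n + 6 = (n - 3)*(n - 2)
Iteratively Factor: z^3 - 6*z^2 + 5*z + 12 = (z - 4)*(z^2 - 2*z - 3) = (z - 4)*(z + 1)*(z - 3)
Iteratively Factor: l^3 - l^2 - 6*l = (l)*(l^2 - l - 6) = l*(l + 2)*(l - 3)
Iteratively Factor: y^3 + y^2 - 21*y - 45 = (y + 3)*(y^2 - 2*y - 15) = (y + 3)^2*(y - 5)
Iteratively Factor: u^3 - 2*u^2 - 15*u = (u - 5)*(u^2 + 3*u) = (u - 5)*(u + 3)*(u)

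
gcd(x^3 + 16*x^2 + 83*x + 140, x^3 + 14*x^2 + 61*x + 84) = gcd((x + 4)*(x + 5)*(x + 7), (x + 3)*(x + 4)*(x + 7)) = x^2 + 11*x + 28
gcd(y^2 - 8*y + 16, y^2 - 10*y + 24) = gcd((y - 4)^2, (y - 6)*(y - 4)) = y - 4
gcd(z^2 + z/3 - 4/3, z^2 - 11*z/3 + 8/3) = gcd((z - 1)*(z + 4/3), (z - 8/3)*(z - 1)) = z - 1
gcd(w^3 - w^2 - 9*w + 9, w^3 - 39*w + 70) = 1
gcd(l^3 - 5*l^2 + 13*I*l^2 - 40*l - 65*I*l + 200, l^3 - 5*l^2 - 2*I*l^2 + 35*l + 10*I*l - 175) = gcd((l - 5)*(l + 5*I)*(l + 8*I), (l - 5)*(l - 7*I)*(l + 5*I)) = l^2 + l*(-5 + 5*I) - 25*I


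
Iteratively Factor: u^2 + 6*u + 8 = (u + 2)*(u + 4)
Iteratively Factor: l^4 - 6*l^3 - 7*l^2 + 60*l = (l - 4)*(l^3 - 2*l^2 - 15*l) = (l - 4)*(l + 3)*(l^2 - 5*l) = (l - 5)*(l - 4)*(l + 3)*(l)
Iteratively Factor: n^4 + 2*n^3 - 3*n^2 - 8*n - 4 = (n + 2)*(n^3 - 3*n - 2) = (n + 1)*(n + 2)*(n^2 - n - 2) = (n + 1)^2*(n + 2)*(n - 2)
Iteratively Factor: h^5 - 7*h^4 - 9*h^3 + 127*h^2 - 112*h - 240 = (h - 4)*(h^4 - 3*h^3 - 21*h^2 + 43*h + 60) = (h - 4)*(h + 4)*(h^3 - 7*h^2 + 7*h + 15) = (h - 4)*(h + 1)*(h + 4)*(h^2 - 8*h + 15) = (h - 5)*(h - 4)*(h + 1)*(h + 4)*(h - 3)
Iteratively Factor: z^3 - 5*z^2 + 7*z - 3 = (z - 1)*(z^2 - 4*z + 3) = (z - 3)*(z - 1)*(z - 1)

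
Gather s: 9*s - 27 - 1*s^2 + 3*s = -s^2 + 12*s - 27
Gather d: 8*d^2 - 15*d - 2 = 8*d^2 - 15*d - 2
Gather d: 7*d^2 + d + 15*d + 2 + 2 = 7*d^2 + 16*d + 4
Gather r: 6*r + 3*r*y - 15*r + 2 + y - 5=r*(3*y - 9) + y - 3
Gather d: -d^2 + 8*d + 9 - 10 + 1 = -d^2 + 8*d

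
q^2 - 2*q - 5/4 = (q - 5/2)*(q + 1/2)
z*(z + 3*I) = z^2 + 3*I*z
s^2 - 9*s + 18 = (s - 6)*(s - 3)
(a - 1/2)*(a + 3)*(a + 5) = a^3 + 15*a^2/2 + 11*a - 15/2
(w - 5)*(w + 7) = w^2 + 2*w - 35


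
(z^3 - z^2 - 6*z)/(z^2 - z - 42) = z*(-z^2 + z + 6)/(-z^2 + z + 42)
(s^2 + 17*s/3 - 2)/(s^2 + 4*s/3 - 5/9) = 3*(s + 6)/(3*s + 5)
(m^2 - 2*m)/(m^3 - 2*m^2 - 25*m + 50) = m/(m^2 - 25)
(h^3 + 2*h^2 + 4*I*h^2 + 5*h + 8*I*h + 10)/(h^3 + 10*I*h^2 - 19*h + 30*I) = (h + 2)/(h + 6*I)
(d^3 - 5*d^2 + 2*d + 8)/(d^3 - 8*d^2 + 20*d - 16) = (d + 1)/(d - 2)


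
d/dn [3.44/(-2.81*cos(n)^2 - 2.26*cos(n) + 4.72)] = -(19.3328*cos(n) + 7.7744)*sin(n)/(2.81*cos(n)^2 + 2.26*cos(n) - 4.72)^2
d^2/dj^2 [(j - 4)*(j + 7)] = 2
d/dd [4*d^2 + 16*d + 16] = 8*d + 16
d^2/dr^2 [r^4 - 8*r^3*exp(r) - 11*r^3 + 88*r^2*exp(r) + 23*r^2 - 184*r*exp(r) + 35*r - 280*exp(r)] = -8*r^3*exp(r) + 40*r^2*exp(r) + 12*r^2 + 120*r*exp(r) - 66*r - 472*exp(r) + 46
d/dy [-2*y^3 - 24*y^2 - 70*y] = -6*y^2 - 48*y - 70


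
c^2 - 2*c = c*(c - 2)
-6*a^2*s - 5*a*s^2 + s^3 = s*(-6*a + s)*(a + s)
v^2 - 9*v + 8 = (v - 8)*(v - 1)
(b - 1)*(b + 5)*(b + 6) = b^3 + 10*b^2 + 19*b - 30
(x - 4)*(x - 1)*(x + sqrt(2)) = x^3 - 5*x^2 + sqrt(2)*x^2 - 5*sqrt(2)*x + 4*x + 4*sqrt(2)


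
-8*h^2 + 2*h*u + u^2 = (-2*h + u)*(4*h + u)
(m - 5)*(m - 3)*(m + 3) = m^3 - 5*m^2 - 9*m + 45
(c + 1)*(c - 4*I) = c^2 + c - 4*I*c - 4*I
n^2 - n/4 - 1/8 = (n - 1/2)*(n + 1/4)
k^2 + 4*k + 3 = (k + 1)*(k + 3)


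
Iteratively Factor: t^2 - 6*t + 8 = (t - 4)*(t - 2)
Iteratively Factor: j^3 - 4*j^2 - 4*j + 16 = (j - 4)*(j^2 - 4) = (j - 4)*(j + 2)*(j - 2)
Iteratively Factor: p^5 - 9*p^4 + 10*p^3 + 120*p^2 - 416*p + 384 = (p + 4)*(p^4 - 13*p^3 + 62*p^2 - 128*p + 96) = (p - 3)*(p + 4)*(p^3 - 10*p^2 + 32*p - 32) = (p - 4)*(p - 3)*(p + 4)*(p^2 - 6*p + 8) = (p - 4)*(p - 3)*(p - 2)*(p + 4)*(p - 4)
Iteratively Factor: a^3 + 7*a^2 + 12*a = (a)*(a^2 + 7*a + 12) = a*(a + 3)*(a + 4)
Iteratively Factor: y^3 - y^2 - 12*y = (y - 4)*(y^2 + 3*y) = (y - 4)*(y + 3)*(y)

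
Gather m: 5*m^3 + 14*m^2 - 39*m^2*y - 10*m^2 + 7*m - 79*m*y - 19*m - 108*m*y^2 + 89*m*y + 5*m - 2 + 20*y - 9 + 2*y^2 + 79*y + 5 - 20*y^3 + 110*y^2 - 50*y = 5*m^3 + m^2*(4 - 39*y) + m*(-108*y^2 + 10*y - 7) - 20*y^3 + 112*y^2 + 49*y - 6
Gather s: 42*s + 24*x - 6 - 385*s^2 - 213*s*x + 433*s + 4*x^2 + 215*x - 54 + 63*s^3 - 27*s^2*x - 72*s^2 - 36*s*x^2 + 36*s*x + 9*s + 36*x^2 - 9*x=63*s^3 + s^2*(-27*x - 457) + s*(-36*x^2 - 177*x + 484) + 40*x^2 + 230*x - 60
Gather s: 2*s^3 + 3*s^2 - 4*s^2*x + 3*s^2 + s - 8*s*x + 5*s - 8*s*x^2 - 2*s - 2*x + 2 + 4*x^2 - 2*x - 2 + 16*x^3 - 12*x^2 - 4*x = 2*s^3 + s^2*(6 - 4*x) + s*(-8*x^2 - 8*x + 4) + 16*x^3 - 8*x^2 - 8*x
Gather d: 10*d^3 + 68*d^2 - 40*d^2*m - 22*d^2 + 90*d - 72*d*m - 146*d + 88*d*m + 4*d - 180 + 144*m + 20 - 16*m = 10*d^3 + d^2*(46 - 40*m) + d*(16*m - 52) + 128*m - 160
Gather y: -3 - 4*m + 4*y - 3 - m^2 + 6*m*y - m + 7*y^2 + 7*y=-m^2 - 5*m + 7*y^2 + y*(6*m + 11) - 6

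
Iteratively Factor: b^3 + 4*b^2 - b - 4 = (b - 1)*(b^2 + 5*b + 4) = (b - 1)*(b + 1)*(b + 4)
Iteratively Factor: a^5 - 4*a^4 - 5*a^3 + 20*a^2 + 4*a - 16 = (a - 4)*(a^4 - 5*a^2 + 4) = (a - 4)*(a - 2)*(a^3 + 2*a^2 - a - 2) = (a - 4)*(a - 2)*(a - 1)*(a^2 + 3*a + 2) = (a - 4)*(a - 2)*(a - 1)*(a + 2)*(a + 1)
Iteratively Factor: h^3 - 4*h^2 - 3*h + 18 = (h - 3)*(h^2 - h - 6) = (h - 3)*(h + 2)*(h - 3)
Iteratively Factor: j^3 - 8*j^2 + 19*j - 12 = (j - 4)*(j^2 - 4*j + 3) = (j - 4)*(j - 3)*(j - 1)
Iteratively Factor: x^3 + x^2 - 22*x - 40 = (x + 2)*(x^2 - x - 20) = (x - 5)*(x + 2)*(x + 4)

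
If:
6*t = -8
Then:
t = -4/3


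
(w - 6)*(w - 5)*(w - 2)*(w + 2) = w^4 - 11*w^3 + 26*w^2 + 44*w - 120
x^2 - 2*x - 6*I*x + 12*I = (x - 2)*(x - 6*I)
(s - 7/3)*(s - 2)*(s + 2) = s^3 - 7*s^2/3 - 4*s + 28/3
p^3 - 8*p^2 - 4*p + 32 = (p - 8)*(p - 2)*(p + 2)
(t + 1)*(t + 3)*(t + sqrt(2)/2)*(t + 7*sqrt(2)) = t^4 + 4*t^3 + 15*sqrt(2)*t^3/2 + 10*t^2 + 30*sqrt(2)*t^2 + 28*t + 45*sqrt(2)*t/2 + 21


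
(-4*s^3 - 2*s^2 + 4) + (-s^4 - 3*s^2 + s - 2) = -s^4 - 4*s^3 - 5*s^2 + s + 2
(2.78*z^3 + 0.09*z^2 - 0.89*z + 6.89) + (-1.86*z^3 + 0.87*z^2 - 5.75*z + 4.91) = 0.92*z^3 + 0.96*z^2 - 6.64*z + 11.8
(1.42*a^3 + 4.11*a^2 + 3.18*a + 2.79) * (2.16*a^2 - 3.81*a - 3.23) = 3.0672*a^5 + 3.4674*a^4 - 13.3769*a^3 - 19.3647*a^2 - 20.9013*a - 9.0117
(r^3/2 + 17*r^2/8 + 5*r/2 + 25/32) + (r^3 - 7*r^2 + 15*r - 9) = 3*r^3/2 - 39*r^2/8 + 35*r/2 - 263/32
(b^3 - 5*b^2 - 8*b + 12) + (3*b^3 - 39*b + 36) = 4*b^3 - 5*b^2 - 47*b + 48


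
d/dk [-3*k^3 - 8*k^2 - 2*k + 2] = -9*k^2 - 16*k - 2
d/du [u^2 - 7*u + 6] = 2*u - 7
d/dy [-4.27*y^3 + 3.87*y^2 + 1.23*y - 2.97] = -12.81*y^2 + 7.74*y + 1.23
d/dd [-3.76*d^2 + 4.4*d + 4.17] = 4.4 - 7.52*d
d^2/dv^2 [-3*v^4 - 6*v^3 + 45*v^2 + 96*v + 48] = -36*v^2 - 36*v + 90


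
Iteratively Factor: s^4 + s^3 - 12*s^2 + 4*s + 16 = (s - 2)*(s^3 + 3*s^2 - 6*s - 8) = (s - 2)*(s + 1)*(s^2 + 2*s - 8) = (s - 2)^2*(s + 1)*(s + 4)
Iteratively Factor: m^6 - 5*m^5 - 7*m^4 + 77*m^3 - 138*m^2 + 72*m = (m)*(m^5 - 5*m^4 - 7*m^3 + 77*m^2 - 138*m + 72) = m*(m - 3)*(m^4 - 2*m^3 - 13*m^2 + 38*m - 24) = m*(m - 3)*(m - 2)*(m^3 - 13*m + 12) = m*(m - 3)^2*(m - 2)*(m^2 + 3*m - 4) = m*(m - 3)^2*(m - 2)*(m + 4)*(m - 1)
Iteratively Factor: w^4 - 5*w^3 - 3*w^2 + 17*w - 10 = (w - 5)*(w^3 - 3*w + 2) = (w - 5)*(w + 2)*(w^2 - 2*w + 1) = (w - 5)*(w - 1)*(w + 2)*(w - 1)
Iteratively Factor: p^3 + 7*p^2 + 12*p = (p)*(p^2 + 7*p + 12) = p*(p + 4)*(p + 3)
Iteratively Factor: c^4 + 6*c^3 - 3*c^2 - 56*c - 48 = (c + 4)*(c^3 + 2*c^2 - 11*c - 12) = (c + 4)^2*(c^2 - 2*c - 3) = (c + 1)*(c + 4)^2*(c - 3)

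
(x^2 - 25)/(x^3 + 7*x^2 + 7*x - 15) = (x - 5)/(x^2 + 2*x - 3)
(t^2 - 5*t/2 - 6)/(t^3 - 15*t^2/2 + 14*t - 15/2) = (2*t^2 - 5*t - 12)/(2*t^3 - 15*t^2 + 28*t - 15)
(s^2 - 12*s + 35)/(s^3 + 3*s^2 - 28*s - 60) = (s - 7)/(s^2 + 8*s + 12)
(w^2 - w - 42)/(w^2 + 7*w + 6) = (w - 7)/(w + 1)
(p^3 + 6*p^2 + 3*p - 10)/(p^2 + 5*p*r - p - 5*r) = (p^2 + 7*p + 10)/(p + 5*r)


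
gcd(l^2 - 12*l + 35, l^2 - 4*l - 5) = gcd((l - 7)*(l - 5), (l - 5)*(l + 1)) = l - 5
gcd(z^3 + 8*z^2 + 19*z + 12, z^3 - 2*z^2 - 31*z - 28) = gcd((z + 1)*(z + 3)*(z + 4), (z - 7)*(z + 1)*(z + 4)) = z^2 + 5*z + 4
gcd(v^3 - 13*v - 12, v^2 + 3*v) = v + 3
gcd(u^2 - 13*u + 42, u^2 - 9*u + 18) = u - 6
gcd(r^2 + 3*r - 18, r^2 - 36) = r + 6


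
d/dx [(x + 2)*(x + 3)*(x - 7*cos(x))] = (x + 2)*(x + 3)*(7*sin(x) + 1) + (x + 2)*(x - 7*cos(x)) + (x + 3)*(x - 7*cos(x))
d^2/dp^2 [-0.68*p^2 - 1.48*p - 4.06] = -1.36000000000000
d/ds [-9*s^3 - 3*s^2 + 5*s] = -27*s^2 - 6*s + 5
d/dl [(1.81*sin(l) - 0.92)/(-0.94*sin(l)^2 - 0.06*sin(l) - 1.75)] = (1.7014*sin(l)^2 - 1.7296*sin(l) - 3.2227)*cos(l)/(0.8836*sin(l)^4 + 0.1128*sin(l)^3 + 3.2936*sin(l)^2 + 0.21*sin(l) + 3.0625)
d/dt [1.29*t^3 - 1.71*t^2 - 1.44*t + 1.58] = 3.87*t^2 - 3.42*t - 1.44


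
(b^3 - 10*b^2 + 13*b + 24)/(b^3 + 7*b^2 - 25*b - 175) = (b^3 - 10*b^2 + 13*b + 24)/(b^3 + 7*b^2 - 25*b - 175)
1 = 1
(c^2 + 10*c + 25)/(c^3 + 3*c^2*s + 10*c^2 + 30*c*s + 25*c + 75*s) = 1/(c + 3*s)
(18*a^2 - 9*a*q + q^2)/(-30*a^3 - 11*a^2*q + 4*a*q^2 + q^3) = (-6*a + q)/(10*a^2 + 7*a*q + q^2)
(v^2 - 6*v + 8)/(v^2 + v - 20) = (v - 2)/(v + 5)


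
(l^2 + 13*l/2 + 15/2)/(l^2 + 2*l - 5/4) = 2*(2*l^2 + 13*l + 15)/(4*l^2 + 8*l - 5)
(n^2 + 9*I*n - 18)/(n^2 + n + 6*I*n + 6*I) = (n + 3*I)/(n + 1)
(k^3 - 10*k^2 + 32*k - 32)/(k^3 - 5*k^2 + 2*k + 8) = (k - 4)/(k + 1)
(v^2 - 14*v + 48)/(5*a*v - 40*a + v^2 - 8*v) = (v - 6)/(5*a + v)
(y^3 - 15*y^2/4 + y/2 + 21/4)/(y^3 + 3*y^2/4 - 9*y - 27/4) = (4*y^2 - 3*y - 7)/(4*y^2 + 15*y + 9)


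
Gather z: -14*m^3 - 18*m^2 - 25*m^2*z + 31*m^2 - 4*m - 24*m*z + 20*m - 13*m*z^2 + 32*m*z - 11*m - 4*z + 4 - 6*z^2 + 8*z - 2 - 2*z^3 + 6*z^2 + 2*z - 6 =-14*m^3 + 13*m^2 - 13*m*z^2 + 5*m - 2*z^3 + z*(-25*m^2 + 8*m + 6) - 4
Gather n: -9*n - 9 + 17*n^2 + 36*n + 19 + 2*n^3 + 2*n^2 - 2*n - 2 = 2*n^3 + 19*n^2 + 25*n + 8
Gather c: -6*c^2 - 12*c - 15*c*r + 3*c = -6*c^2 + c*(-15*r - 9)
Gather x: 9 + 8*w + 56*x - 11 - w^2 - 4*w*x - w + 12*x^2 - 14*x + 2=-w^2 + 7*w + 12*x^2 + x*(42 - 4*w)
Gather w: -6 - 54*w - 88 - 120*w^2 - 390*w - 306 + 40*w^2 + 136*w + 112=-80*w^2 - 308*w - 288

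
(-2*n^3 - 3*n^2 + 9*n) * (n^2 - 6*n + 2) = -2*n^5 + 9*n^4 + 23*n^3 - 60*n^2 + 18*n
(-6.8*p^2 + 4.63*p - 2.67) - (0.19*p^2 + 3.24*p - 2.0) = -6.99*p^2 + 1.39*p - 0.67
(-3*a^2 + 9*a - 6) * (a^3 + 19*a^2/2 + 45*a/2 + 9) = -3*a^5 - 39*a^4/2 + 12*a^3 + 237*a^2/2 - 54*a - 54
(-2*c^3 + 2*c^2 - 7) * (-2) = 4*c^3 - 4*c^2 + 14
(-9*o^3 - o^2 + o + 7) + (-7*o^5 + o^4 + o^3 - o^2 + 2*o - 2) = -7*o^5 + o^4 - 8*o^3 - 2*o^2 + 3*o + 5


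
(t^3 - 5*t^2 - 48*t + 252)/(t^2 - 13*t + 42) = (t^2 + t - 42)/(t - 7)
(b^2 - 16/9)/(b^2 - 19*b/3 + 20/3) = (b + 4/3)/(b - 5)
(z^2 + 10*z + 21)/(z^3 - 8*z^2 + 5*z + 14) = (z^2 + 10*z + 21)/(z^3 - 8*z^2 + 5*z + 14)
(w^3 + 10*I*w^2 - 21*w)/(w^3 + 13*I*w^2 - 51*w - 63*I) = w/(w + 3*I)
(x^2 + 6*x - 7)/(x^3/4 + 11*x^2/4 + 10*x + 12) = 4*(x^2 + 6*x - 7)/(x^3 + 11*x^2 + 40*x + 48)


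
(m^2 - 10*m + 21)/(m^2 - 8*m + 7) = (m - 3)/(m - 1)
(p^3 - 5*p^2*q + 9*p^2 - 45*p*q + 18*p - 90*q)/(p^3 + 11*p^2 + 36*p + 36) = (p - 5*q)/(p + 2)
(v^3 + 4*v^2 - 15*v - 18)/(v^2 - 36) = (v^2 - 2*v - 3)/(v - 6)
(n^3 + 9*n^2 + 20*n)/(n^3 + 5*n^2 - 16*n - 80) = n/(n - 4)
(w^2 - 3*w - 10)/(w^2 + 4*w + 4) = (w - 5)/(w + 2)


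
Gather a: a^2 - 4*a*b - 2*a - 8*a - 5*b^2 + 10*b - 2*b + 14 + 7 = a^2 + a*(-4*b - 10) - 5*b^2 + 8*b + 21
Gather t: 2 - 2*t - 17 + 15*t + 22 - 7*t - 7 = 6*t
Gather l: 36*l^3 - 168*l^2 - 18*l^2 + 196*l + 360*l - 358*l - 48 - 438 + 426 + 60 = 36*l^3 - 186*l^2 + 198*l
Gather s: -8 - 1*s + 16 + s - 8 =0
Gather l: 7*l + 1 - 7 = 7*l - 6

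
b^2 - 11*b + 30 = (b - 6)*(b - 5)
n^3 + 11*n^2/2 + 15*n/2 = n*(n + 5/2)*(n + 3)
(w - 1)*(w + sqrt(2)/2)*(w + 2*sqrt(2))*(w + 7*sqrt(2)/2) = w^4 - w^3 + 6*sqrt(2)*w^3 - 6*sqrt(2)*w^2 + 39*w^2/2 - 39*w/2 + 7*sqrt(2)*w - 7*sqrt(2)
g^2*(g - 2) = g^3 - 2*g^2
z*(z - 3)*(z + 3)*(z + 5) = z^4 + 5*z^3 - 9*z^2 - 45*z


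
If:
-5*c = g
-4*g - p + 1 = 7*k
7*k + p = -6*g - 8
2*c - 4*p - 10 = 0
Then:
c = 9/10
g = -9/2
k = 421/140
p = -41/20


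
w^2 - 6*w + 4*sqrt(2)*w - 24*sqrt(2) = (w - 6)*(w + 4*sqrt(2))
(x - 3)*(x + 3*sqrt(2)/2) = x^2 - 3*x + 3*sqrt(2)*x/2 - 9*sqrt(2)/2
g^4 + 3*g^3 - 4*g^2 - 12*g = g*(g - 2)*(g + 2)*(g + 3)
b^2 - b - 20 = (b - 5)*(b + 4)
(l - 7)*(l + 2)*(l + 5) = l^3 - 39*l - 70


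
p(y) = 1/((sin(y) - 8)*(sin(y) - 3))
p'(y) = -cos(y)/((sin(y) - 8)*(sin(y) - 3)^2) - cos(y)/((sin(y) - 8)^2*(sin(y) - 3))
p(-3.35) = 0.05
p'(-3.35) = -0.02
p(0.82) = 0.06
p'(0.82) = 0.02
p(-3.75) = 0.06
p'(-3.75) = -0.02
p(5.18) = 0.03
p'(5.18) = 0.00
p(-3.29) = 0.04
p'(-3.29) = -0.02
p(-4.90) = 0.07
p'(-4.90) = 0.01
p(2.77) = 0.05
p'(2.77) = -0.02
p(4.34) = 0.03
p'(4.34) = -0.00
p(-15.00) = 0.03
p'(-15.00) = -0.00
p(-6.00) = 0.05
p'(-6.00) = 0.02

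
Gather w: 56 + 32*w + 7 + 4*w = 36*w + 63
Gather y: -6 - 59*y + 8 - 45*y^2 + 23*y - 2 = -45*y^2 - 36*y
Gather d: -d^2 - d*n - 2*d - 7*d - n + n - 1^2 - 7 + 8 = -d^2 + d*(-n - 9)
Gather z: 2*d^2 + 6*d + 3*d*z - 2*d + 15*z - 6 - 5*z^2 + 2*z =2*d^2 + 4*d - 5*z^2 + z*(3*d + 17) - 6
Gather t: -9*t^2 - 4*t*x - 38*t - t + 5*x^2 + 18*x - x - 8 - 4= -9*t^2 + t*(-4*x - 39) + 5*x^2 + 17*x - 12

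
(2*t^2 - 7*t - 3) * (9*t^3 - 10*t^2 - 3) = 18*t^5 - 83*t^4 + 43*t^3 + 24*t^2 + 21*t + 9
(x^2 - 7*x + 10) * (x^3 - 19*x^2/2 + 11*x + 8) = x^5 - 33*x^4/2 + 175*x^3/2 - 164*x^2 + 54*x + 80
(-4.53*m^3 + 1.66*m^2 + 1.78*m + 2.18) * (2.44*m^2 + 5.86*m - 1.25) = -11.0532*m^5 - 22.4954*m^4 + 19.7333*m^3 + 13.675*m^2 + 10.5498*m - 2.725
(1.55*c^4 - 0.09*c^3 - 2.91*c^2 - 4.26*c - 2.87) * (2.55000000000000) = 3.9525*c^4 - 0.2295*c^3 - 7.4205*c^2 - 10.863*c - 7.3185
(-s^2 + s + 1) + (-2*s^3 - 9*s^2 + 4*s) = -2*s^3 - 10*s^2 + 5*s + 1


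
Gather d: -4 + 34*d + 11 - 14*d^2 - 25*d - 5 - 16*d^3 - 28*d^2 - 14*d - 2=-16*d^3 - 42*d^2 - 5*d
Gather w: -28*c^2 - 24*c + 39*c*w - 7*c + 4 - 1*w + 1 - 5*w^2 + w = -28*c^2 + 39*c*w - 31*c - 5*w^2 + 5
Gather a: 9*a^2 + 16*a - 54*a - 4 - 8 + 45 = 9*a^2 - 38*a + 33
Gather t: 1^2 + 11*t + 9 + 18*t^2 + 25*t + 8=18*t^2 + 36*t + 18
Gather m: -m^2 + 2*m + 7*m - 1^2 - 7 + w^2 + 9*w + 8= -m^2 + 9*m + w^2 + 9*w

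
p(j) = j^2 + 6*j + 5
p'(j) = 2*j + 6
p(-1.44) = -1.57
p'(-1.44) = 3.12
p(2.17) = 22.73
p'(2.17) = 10.34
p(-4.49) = -1.78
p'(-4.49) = -2.98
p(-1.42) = -1.50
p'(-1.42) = 3.16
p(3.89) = 43.47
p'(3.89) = 13.78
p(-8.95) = 31.40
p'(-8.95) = -11.90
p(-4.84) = -0.61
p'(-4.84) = -3.68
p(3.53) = 38.64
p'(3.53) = 13.06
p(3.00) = 32.00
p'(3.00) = 12.00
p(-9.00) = 32.00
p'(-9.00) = -12.00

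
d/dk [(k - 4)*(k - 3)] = 2*k - 7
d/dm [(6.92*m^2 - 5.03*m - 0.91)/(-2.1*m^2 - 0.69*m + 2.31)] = (-15.3378*m^2 + 28.1484*m - 12.2472)/(4.41*m^4 + 2.898*m^3 - 9.2259*m^2 - 3.1878*m + 5.3361)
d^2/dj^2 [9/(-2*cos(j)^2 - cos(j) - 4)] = 9*(16*sin(j)^4 + 23*sin(j)^2 - 23*cos(j)/2 + 3*cos(3*j)/2 - 25)/(-2*sin(j)^2 + cos(j) + 6)^3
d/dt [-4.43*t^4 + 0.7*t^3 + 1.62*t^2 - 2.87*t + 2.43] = -17.72*t^3 + 2.1*t^2 + 3.24*t - 2.87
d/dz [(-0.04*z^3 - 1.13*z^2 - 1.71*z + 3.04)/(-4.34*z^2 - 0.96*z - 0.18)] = (0.1736*z^4 + 0.0768000000000004*z^3 - 6.315*z^2 + 26.794*z + 3.2262)/(18.8356*z^4 + 8.3328*z^3 + 2.484*z^2 + 0.3456*z + 0.0324)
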